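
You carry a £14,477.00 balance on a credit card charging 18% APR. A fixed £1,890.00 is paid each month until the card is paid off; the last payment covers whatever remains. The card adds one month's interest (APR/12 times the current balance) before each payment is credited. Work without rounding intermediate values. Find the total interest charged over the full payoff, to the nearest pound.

£1,019

Monthly rate r = 18%/12 = 1.5% = 0.015.
Payoff takes n = ⌈−ln(1 − rB₀/P)/ln(1+r)⌉ = ⌈8.198⌉ = 9 payments; the last is £375.72.
Total paid = 8·£1,890.00 + £375.72 = £15,495.72.
Total interest = total paid − principal = £15,495.72 − £14,477.00 = £1,018.72.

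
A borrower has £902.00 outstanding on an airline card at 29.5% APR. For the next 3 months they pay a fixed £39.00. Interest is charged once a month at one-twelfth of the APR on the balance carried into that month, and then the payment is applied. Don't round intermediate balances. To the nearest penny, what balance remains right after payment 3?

Monthly rate r = 29.5%/12 = 2.45833% = 0.0245833.
Each month: B ← B·(1+r) − £39.00.
Month 1: interest £22.17; balance after payment £885.17.
Month 2: interest £21.76; balance after payment £867.93.
Month 3: interest £21.34; balance after payment £850.27.

£850.27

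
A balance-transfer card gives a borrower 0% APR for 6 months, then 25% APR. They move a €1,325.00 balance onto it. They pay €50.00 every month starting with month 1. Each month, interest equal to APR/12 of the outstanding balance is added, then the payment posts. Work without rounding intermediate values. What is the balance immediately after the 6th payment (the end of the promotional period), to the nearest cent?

€1,025.00

Promo months 1–6 at r₀ = 0%/12 = 0; months 7+ at r₁ = 25%/12 = 0.0208333.
After month 6 (no interest yet): B = €1,325.00 − 6·€50.00 = €1,025.00.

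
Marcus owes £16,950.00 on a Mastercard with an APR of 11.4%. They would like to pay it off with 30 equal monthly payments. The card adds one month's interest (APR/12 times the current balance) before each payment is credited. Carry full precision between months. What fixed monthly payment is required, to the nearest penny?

£651.99

Monthly rate r = 11.4%/12 = 0.95% = 0.0095.
Level-payment amortization: P = B₀·r / (1 − (1+r)^(−n)) = 16950.00·0.0095 / (1 − 1.0095^(−30)).
Denominator 1 − (1+r)^(−30) = 0.246973428.
P = 161.025 / 0.246973428 ≈ 651.99.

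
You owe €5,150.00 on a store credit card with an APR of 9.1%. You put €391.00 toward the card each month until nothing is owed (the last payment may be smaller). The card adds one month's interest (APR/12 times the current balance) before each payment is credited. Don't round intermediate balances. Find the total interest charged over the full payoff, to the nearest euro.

Monthly rate r = 9.1%/12 = 0.758333% = 0.00758333.
Payoff takes n = ⌈−ln(1 − rB₀/P)/ln(1+r)⌉ = ⌈13.929⌉ = 14 payments; the last is €363.36.
Total paid = 13·€391.00 + €363.36 = €5,446.36.
Total interest = total paid − principal = €5,446.36 − €5,150.00 = €296.36.

€296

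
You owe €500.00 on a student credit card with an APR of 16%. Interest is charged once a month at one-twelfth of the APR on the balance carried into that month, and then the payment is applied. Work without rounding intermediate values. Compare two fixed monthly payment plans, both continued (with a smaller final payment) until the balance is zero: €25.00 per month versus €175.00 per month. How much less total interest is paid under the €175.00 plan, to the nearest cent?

Monthly rate r = 16%/12 = 1.33333% = 0.0133333.
At €25.00/mo: n = ⌈−ln(1 − rB₀/P)/ln(1+r)⌉ = 24 payments (last €10.45); total interest = total paid − €500.00 = €85.45.
At €175.00/mo: 3 payments (last €163.24); total interest €13.24.
Interest saved = €85.45 − €13.24 = €72.21.

€72.21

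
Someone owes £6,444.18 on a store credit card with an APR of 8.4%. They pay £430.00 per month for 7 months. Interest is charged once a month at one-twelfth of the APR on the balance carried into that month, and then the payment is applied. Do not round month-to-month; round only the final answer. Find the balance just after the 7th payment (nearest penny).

£3,692.70

Monthly rate r = 8.4%/12 = 0.7% = 0.007.
Each month: B ← B·(1+r) − £430.00.
Month 1: interest £45.11; balance after payment £6,059.29.
Month 2: interest £42.42; balance after payment £5,671.70.
Month 3: interest £39.70; balance after payment £5,281.41.
Month 4: interest £36.97; balance after payment £4,888.38.
Month 5: interest £34.22; balance after payment £4,492.59.
Month 6: interest £31.45; balance after payment £4,094.04.
Month 7: interest £28.66; balance after payment £3,692.70.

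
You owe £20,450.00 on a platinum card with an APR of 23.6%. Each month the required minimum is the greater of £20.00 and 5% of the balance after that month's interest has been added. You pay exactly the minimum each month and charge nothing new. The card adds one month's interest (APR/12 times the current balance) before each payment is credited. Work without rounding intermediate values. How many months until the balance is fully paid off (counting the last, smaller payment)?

Monthly rate r = 23.6%/12 = 1.96667% = 0.0196667.
While 5% of the post-interest balance exceeds £20.00, each month B ← (B·(1+r))·(1 − 0.05), i.e. B shrinks by the factor (1+r)·0.95 = 0.96868.
This holds for months 1–125. Entering month 126 the balance is £383.20; 5% of the post-interest balance is now below £20.00, so the flat £20.00 minimum applies from here.
From month 126 a fixed £20.00 at rate r clears £383.20 in 25 more payments. Total: 125 + 25 = 150 months.

150 months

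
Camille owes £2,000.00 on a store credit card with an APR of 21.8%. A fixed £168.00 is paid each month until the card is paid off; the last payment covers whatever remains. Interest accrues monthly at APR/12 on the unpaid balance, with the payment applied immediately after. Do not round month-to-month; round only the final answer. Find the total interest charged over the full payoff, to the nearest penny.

Monthly rate r = 21.8%/12 = 1.81667% = 0.0181667.
Payoff takes n = ⌈−ln(1 − rB₀/P)/ln(1+r)⌉ = ⌈13.536⌉ = 14 payments; the last is £90.36.
Total paid = 13·£168.00 + £90.36 = £2,274.36.
Total interest = total paid − principal = £2,274.36 − £2,000.00 = £274.36.

£274.36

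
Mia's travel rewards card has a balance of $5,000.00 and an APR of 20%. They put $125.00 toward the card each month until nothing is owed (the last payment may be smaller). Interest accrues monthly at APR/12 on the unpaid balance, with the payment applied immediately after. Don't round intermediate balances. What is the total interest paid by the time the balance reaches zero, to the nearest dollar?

Monthly rate r = 20%/12 = 1.66667% = 0.0166667.
Payoff takes n = ⌈−ln(1 − rB₀/P)/ln(1+r)⌉ = ⌈66.465⌉ = 67 payments; the last is $58.32.
Total paid = 66·$125.00 + $58.32 = $8,308.32.
Total interest = total paid − principal = $8,308.32 − $5,000.00 = $3,308.32.

$3,308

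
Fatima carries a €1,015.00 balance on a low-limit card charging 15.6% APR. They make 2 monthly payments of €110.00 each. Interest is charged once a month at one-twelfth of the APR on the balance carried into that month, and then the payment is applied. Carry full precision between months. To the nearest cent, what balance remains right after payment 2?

Monthly rate r = 15.6%/12 = 1.3% = 0.013.
Each month: B ← B·(1+r) − €110.00.
Month 1: interest €13.19; balance after payment €918.19.
Month 2: interest €11.94; balance after payment €820.13.

€820.13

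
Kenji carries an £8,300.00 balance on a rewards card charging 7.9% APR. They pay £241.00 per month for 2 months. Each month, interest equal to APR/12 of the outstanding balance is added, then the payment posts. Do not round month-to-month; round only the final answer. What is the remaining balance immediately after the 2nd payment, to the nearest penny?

Monthly rate r = 7.9%/12 = 0.658333% = 0.00658333.
Each month: B ← B·(1+r) − £241.00.
Month 1: interest £54.64; balance after payment £8,113.64.
Month 2: interest £53.41; balance after payment £7,926.06.

£7,926.06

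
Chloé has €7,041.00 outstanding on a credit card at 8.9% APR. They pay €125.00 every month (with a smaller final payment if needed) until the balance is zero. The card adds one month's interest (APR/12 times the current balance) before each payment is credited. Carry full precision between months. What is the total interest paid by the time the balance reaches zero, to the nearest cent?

€2,108.84

Monthly rate r = 8.9%/12 = 0.741667% = 0.00741667.
Payoff takes n = ⌈−ln(1 − rB₀/P)/ln(1+r)⌉ = ⌈73.198⌉ = 74 payments; the last is €24.84.
Total paid = 73·€125.00 + €24.84 = €9,149.84.
Total interest = total paid − principal = €9,149.84 − €7,041.00 = €2,108.84.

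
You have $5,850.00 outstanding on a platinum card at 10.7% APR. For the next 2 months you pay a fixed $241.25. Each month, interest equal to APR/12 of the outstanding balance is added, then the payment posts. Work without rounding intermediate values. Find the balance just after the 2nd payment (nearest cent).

Monthly rate r = 10.7%/12 = 0.891667% = 0.00891667.
Each month: B ← B·(1+r) − $241.25.
Month 1: interest $52.16; balance after payment $5,660.91.
Month 2: interest $50.48; balance after payment $5,470.14.

$5,470.14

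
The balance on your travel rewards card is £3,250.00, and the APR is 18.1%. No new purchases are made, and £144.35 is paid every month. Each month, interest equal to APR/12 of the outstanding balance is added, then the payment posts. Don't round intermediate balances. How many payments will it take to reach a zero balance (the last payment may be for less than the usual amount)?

28 payments

Monthly rate r = 18.1%/12 = 1.50833% = 0.0150833.
Recurrence: B ← B·(1+r) − £144.35.
Month 1: interest £49.02; balance after payment £3,154.67.
Month 2: interest £47.58; balance after payment £3,057.90.
Closed form: n = −ln(1 − rB₀/P)/ln(1+r) = −ln(0.6604)/ln(1.01508) ≈ 27.714, so the balance reaches zero during payment 28.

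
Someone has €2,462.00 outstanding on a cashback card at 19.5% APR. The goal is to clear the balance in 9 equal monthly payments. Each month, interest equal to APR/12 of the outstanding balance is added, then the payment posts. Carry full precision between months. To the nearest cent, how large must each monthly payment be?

Monthly rate r = 19.5%/12 = 1.625% = 0.01625.
Level-payment amortization: P = B₀·r / (1 − (1+r)^(−n)) = 2462.00·0.01625 / (1 − 1.01625^(−9)).
Denominator 1 − (1+r)^(−9) = 0.135042094.
P = 40.0075 / 0.135042094 ≈ 296.26.

€296.26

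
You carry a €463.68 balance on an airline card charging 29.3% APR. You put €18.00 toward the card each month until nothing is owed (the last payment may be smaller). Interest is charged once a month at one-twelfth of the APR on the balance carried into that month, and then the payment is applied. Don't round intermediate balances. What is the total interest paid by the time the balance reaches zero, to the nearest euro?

€276

Monthly rate r = 29.3%/12 = 2.44167% = 0.0244167.
Payoff takes n = ⌈−ln(1 − rB₀/P)/ln(1+r)⌉ = ⌈41.100⌉ = 42 payments; the last is €1.83.
Total paid = 41·€18.00 + €1.83 = €739.83.
Total interest = total paid − principal = €739.83 − €463.68 = €276.15.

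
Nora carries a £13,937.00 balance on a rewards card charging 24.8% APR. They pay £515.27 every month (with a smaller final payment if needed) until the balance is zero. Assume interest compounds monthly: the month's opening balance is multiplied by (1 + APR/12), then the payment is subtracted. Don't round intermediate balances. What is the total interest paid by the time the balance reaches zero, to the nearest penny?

Monthly rate r = 24.8%/12 = 2.06667% = 0.0206667.
Payoff takes n = ⌈−ln(1 − rB₀/P)/ln(1+r)⌉ = ⌈40.022⌉ = 41 payments; the last is £11.44.
Total paid = 40·£515.27 + £11.44 = £20,622.24.
Total interest = total paid − principal = £20,622.24 − £13,937.00 = £6,685.24.

£6,685.24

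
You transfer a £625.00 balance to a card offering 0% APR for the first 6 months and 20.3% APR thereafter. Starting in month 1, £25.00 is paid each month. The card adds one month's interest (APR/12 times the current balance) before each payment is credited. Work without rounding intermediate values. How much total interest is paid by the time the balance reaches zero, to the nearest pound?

£103

Promo months 1–6 at r₀ = 0%/12 = 0; months 7+ at r₁ = 20.3%/12 = 0.0169167.
After month 6 (no interest yet): B = £625.00 − 6·£25.00 = £475.00.
Then at r₁ with £25.00/mo: n₂ = −ln(1 − r₁·B/P)/ln(1+r₁) ≈ 23.11 → 24 more payments.
Total paid = 29·£25.00 + £2.88 = £727.88; interest = £727.88 − £625.00 = £102.88.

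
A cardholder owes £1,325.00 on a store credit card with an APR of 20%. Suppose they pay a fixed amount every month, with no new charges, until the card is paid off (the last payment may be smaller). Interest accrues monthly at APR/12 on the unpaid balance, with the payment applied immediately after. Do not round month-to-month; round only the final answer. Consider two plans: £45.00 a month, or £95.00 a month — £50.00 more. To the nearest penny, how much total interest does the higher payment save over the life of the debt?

Monthly rate r = 20%/12 = 1.66667% = 0.0166667.
At £45.00/mo: n = ⌈−ln(1 − rB₀/P)/ln(1+r)⌉ = 41 payments (last £37.15); total interest = total paid − £1,325.00 = £512.15.
At £95.00/mo: 17 payments (last £0.53); total interest £195.53.
Interest saved = £512.15 − £195.53 = £316.62.

£316.62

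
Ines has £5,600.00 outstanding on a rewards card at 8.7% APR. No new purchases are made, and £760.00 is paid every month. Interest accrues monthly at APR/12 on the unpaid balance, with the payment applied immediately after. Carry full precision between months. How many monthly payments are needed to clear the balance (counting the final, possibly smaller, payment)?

Monthly rate r = 8.7%/12 = 0.725% = 0.00725.
Recurrence: B ← B·(1+r) − £760.00.
Month 1: interest £40.60; balance after payment £4,880.60.
Month 2: interest £35.38; balance after payment £4,155.98.
Closed form: n = −ln(1 − rB₀/P)/ln(1+r) = −ln(0.94658)/ln(1.00725) ≈ 7.600, so the balance reaches zero during payment 8.

8 payments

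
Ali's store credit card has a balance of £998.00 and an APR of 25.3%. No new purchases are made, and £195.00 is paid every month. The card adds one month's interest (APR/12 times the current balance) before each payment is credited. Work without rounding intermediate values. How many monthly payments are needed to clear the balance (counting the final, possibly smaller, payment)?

6 months

Monthly rate r = 25.3%/12 = 2.10833% = 0.0210833.
Recurrence: B ← B·(1+r) − £195.00.
Month 1: interest £21.04; balance after payment £824.04.
Month 2: interest £17.37; balance after payment £646.41.
Month 3: interest £13.63; balance after payment £465.04.
Month 4: interest £9.80; balance after payment £279.85.
Month 5: interest £5.90; balance after payment £90.75.
Month 6: interest £1.91; balance after payment £0.00.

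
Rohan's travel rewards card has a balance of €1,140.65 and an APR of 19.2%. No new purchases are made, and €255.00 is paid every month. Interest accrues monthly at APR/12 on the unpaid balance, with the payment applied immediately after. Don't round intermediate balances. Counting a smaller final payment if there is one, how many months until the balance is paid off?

5 months

Monthly rate r = 19.2%/12 = 1.6% = 0.016.
Recurrence: B ← B·(1+r) − €255.00.
Month 1: interest €18.25; balance after payment €903.90.
Month 2: interest €14.46; balance after payment €663.36.
Month 3: interest €10.61; balance after payment €418.98.
Month 4: interest €6.70; balance after payment €170.68.
Month 5: interest €2.73; balance after payment €0.00.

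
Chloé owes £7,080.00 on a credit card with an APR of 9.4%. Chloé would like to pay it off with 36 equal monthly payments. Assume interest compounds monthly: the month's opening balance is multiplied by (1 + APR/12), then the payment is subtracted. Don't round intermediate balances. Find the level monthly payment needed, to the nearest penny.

£226.46

Monthly rate r = 9.4%/12 = 0.783333% = 0.00783333.
Level-payment amortization: P = B₀·r / (1 − (1+r)^(−n)) = 7080.00·0.00783333 / (1 − 1.00783^(−36)).
Denominator 1 − (1+r)^(−36) = 0.24489709.
P = 55.46 / 0.24489709 ≈ 226.46.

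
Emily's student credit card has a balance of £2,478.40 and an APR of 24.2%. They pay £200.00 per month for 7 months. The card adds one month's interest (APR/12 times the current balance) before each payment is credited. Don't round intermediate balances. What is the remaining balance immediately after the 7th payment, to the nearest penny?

Monthly rate r = 24.2%/12 = 2.01667% = 0.0201667.
Each month: B ← B·(1+r) − £200.00.
Month 1: interest £49.98; balance after payment £2,328.38.
Month 2: interest £46.96; balance after payment £2,175.34.
Month 3: interest £43.87; balance after payment £2,019.21.
Month 4: interest £40.72; balance after payment £1,859.93.
Month 5: interest £37.51; balance after payment £1,697.44.
Month 6: interest £34.23; balance after payment £1,531.67.
Month 7: interest £30.89; balance after payment £1,362.56.

£1,362.56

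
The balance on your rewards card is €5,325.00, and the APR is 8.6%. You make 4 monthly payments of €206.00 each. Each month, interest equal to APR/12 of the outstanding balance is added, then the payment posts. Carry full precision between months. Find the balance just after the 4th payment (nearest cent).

€4,646.40

Monthly rate r = 8.6%/12 = 0.716667% = 0.00716667.
Each month: B ← B·(1+r) − €206.00.
Month 1: interest €38.16; balance after payment €5,157.16.
Month 2: interest €36.96; balance after payment €4,988.12.
Month 3: interest €35.75; balance after payment €4,817.87.
Month 4: interest €34.53; balance after payment €4,646.40.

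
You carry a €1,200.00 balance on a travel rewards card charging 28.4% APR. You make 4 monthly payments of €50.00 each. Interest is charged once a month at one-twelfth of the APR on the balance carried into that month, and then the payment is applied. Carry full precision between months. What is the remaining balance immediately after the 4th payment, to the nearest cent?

Monthly rate r = 28.4%/12 = 2.36667% = 0.0236667.
Each month: B ← B·(1+r) − €50.00.
Month 1: interest €28.40; balance after payment €1,178.40.
Month 2: interest €27.89; balance after payment €1,156.29.
Month 3: interest €27.37; balance after payment €1,133.65.
Month 4: interest €26.83; balance after payment €1,110.48.

€1,110.48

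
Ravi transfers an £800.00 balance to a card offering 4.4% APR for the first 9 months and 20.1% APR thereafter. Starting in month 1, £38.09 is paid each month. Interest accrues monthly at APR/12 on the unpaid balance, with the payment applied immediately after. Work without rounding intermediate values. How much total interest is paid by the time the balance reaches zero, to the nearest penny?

Promo months 1–9 at r₀ = 4.4%/12 = 0.00366667; months 10+ at r₁ = 20.1%/12 = 0.01675.
After month 9: iterate B ← B·(1+r₀) − £38.09 for 9 months → £478.91.
Then at r₁ with £38.09/mo: n₂ = −ln(1 − r₁·B/P)/ln(1+r₁) ≈ 14.24 → 15 more payments.
Total paid = 23·£38.09 + £9.05 = £885.12; interest = £885.12 − £800.00 = £85.12.

£85.12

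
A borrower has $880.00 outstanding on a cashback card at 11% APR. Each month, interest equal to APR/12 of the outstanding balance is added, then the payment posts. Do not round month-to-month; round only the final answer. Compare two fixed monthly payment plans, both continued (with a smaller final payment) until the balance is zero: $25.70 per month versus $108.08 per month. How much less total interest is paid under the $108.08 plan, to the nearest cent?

$142.11

Monthly rate r = 11%/12 = 0.916667% = 0.00916667.
At $25.70/mo: n = ⌈−ln(1 − rB₀/P)/ln(1+r)⌉ = 42 payments (last $7.29); total interest = total paid − $880.00 = $180.99.
At $108.08/mo: 9 payments (last $54.24); total interest $38.88.
Interest saved = $180.99 − $38.88 = $142.11.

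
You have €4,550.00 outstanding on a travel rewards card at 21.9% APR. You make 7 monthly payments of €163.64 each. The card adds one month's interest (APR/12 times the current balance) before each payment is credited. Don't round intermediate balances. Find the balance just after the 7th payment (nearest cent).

€3,953.93

Monthly rate r = 21.9%/12 = 1.825% = 0.01825.
Each month: B ← B·(1+r) − €163.64.
Month 1: interest €83.04; balance after payment €4,469.40.
Month 2: interest €81.57; balance after payment €4,387.32.
Month 3: interest €80.07; balance after payment €4,303.75.
Month 4: interest €78.54; balance after payment €4,218.66.
Month 5: interest €76.99; balance after payment €4,132.01.
Month 6: interest €75.41; balance after payment €4,043.78.
Month 7: interest €73.80; balance after payment €3,953.93.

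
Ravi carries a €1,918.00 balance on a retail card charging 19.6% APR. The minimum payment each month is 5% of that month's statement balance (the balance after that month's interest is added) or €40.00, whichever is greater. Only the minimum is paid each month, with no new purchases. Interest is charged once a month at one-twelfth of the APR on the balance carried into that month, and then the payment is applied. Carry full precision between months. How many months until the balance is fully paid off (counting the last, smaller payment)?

50 months

Monthly rate r = 19.6%/12 = 1.63333% = 0.0163333.
While 5% of the post-interest balance exceeds €40.00, each month B ← (B·(1+r))·(1 − 0.05), i.e. B shrinks by the factor (1+r)·0.95 = 0.96552.
This holds for months 1–26. Entering month 27 the balance is €770.20; 5% of the post-interest balance is now below €40.00, so the flat €40.00 minimum applies from here.
From month 27 a fixed €40.00 at rate r clears €770.20 in 24 more payments. Total: 26 + 24 = 50 months.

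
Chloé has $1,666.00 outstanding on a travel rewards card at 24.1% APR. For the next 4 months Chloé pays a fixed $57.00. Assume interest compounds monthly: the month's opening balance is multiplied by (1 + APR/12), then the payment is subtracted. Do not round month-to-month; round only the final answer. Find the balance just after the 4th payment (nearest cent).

Monthly rate r = 24.1%/12 = 2.00833% = 0.0200833.
Each month: B ← B·(1+r) − $57.00.
Month 1: interest $33.46; balance after payment $1,642.46.
Month 2: interest $32.99; balance after payment $1,618.44.
Month 3: interest $32.50; balance after payment $1,593.95.
Month 4: interest $32.01; balance after payment $1,568.96.

$1,568.96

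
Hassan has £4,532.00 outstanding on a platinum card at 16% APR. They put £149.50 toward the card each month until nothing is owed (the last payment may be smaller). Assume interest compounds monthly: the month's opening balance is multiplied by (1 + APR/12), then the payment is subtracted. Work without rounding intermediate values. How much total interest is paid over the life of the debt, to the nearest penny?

Monthly rate r = 16%/12 = 1.33333% = 0.0133333.
Payoff takes n = ⌈−ln(1 − rB₀/P)/ln(1+r)⌉ = ⌈39.096⌉ = 40 payments; the last is £14.45.
Total paid = 39·£149.50 + £14.45 = £5,844.95.
Total interest = total paid − principal = £5,844.95 − £4,532.00 = £1,312.95.

£1,312.95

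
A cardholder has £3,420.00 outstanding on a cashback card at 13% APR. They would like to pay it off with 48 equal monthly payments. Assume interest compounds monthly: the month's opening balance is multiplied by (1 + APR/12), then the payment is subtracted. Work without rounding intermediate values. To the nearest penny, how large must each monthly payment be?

Monthly rate r = 13%/12 = 1.08333% = 0.0108333.
Level-payment amortization: P = B₀·r / (1 − (1+r)^(−n)) = 3420.00·0.0108333 / (1 − 1.01083^(−48)).
Denominator 1 − (1+r)^(−48) = 0.403814556.
P = 37.05 / 0.403814556 ≈ 91.75.

£91.75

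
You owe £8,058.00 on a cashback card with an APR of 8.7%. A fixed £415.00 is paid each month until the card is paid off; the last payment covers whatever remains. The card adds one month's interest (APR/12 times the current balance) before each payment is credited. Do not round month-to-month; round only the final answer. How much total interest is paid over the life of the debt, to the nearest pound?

Monthly rate r = 8.7%/12 = 0.725% = 0.00725.
Payoff takes n = ⌈−ln(1 − rB₀/P)/ln(1+r)⌉ = ⌈21.003⌉ = 22 payments; the last is £1.19.
Total paid = 21·£415.00 + £1.19 = £8,716.19.
Total interest = total paid − principal = £8,716.19 − £8,058.00 = £658.19.

£658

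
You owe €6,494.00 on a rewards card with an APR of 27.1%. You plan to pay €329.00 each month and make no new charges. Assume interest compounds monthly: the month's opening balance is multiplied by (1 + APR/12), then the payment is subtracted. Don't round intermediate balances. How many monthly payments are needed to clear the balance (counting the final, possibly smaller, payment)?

Monthly rate r = 27.1%/12 = 2.25833% = 0.0225833.
Recurrence: B ← B·(1+r) − €329.00.
Month 1: interest €146.66; balance after payment €6,311.66.
Month 2: interest €142.54; balance after payment €6,125.19.
Closed form: n = −ln(1 − rB₀/P)/ln(1+r) = −ln(0.55424)/ln(1.02258) ≈ 26.427, so the balance reaches zero during payment 27.

27 months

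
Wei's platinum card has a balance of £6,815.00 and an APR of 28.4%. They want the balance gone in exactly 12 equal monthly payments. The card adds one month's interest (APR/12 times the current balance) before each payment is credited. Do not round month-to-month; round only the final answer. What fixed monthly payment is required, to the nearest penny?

Monthly rate r = 28.4%/12 = 2.36667% = 0.0236667.
Level-payment amortization: P = B₀·r / (1 − (1+r)^(−n)) = 6815.00·0.0236667 / (1 − 1.02367^(−12)).
Denominator 1 − (1+r)^(−12) = 0.244738652.
P = 161.288 / 0.244738652 ≈ 659.02.

£659.02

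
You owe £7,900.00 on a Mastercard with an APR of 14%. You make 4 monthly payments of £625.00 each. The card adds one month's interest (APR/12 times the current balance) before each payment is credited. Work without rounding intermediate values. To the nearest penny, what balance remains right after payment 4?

£5,731.08

Monthly rate r = 14%/12 = 1.16667% = 0.0116667.
Each month: B ← B·(1+r) − £625.00.
Month 1: interest £92.17; balance after payment £7,367.17.
Month 2: interest £85.95; balance after payment £6,828.12.
Month 3: interest £79.66; balance after payment £6,282.78.
Month 4: interest £73.30; balance after payment £5,731.08.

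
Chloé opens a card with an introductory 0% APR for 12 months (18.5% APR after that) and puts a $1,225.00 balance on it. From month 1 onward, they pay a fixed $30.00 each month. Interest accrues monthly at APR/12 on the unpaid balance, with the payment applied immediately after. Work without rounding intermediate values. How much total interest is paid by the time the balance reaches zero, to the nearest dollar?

$288

Promo months 1–12 at r₀ = 0%/12 = 0; months 13+ at r₁ = 18.5%/12 = 0.0154167.
After month 12 (no interest yet): B = $1,225.00 − 12·$30.00 = $865.00.
Then at r₁ with $30.00/mo: n₂ = −ln(1 − r₁·B/P)/ln(1+r₁) ≈ 38.43 → 39 more payments.
Total paid = 50·$30.00 + $12.90 = $1,512.90; interest = $1,512.90 − $1,225.00 = $287.90.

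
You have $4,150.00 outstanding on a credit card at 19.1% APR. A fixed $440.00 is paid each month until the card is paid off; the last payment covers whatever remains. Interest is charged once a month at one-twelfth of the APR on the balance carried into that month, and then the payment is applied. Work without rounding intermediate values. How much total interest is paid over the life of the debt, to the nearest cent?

Monthly rate r = 19.1%/12 = 1.59167% = 0.0159167.
Payoff takes n = ⌈−ln(1 − rB₀/P)/ln(1+r)⌉ = ⌈10.301⌉ = 11 payments; the last is $133.10.
Total paid = 10·$440.00 + $133.10 = $4,533.10.
Total interest = total paid − principal = $4,533.10 − $4,150.00 = $383.10.

$383.10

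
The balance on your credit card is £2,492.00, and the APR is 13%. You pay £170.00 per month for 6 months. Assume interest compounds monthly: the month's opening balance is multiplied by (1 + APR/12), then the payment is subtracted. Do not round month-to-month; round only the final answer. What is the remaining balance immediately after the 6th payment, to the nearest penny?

Monthly rate r = 13%/12 = 1.08333% = 0.0108333.
Each month: B ← B·(1+r) − £170.00.
Month 1: interest £27.00; balance after payment £2,349.00.
Month 2: interest £25.45; balance after payment £2,204.44.
Month 3: interest £23.88; balance after payment £2,058.33.
Month 4: interest £22.30; balance after payment £1,910.62.
Month 5: interest £20.70; balance after payment £1,761.32.
Month 6: interest £19.08; balance after payment £1,610.40.

£1,610.40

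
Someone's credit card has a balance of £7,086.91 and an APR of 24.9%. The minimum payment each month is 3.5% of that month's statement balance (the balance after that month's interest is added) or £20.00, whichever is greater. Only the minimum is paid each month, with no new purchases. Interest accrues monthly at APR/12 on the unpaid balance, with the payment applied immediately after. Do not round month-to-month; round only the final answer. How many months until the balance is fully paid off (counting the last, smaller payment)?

Monthly rate r = 24.9%/12 = 2.075% = 0.02075.
While 3.5% of the post-interest balance exceeds £20.00, each month B ← (B·(1+r))·(1 − 0.035), i.e. B shrinks by the factor (1+r)·0.965 = 0.98502.
This holds for months 1–169. Entering month 170 the balance is £553.29; 3.5% of the post-interest balance is now below £20.00, so the flat £20.00 minimum applies from here.
From month 170 a fixed £20.00 at rate r clears £553.29 in 42 more payments. Total: 169 + 42 = 211 months.

211 months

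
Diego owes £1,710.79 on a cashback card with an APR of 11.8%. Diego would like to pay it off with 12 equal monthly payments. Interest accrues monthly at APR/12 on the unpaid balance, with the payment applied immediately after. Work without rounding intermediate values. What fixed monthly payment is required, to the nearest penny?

Monthly rate r = 11.8%/12 = 0.983333% = 0.00983333.
Level-payment amortization: P = B₀·r / (1 − (1+r)^(−n)) = 1710.79·0.00983333 / (1 − 1.00983^(−12)).
Denominator 1 − (1+r)^(−12) = 0.110791563.
P = 16.8228 / 0.110791563 ≈ 151.84.

£151.84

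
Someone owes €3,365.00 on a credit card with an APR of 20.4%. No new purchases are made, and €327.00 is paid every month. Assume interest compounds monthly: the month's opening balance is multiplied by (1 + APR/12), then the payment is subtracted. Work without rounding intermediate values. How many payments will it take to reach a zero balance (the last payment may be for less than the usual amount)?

Monthly rate r = 20.4%/12 = 1.7% = 0.017.
Recurrence: B ← B·(1+r) − €327.00.
Month 1: interest €57.20; balance after payment €3,095.20.
Month 2: interest €52.62; balance after payment €2,820.82.
Closed form: n = −ln(1 − rB₀/P)/ln(1+r) = −ln(0.82506)/ln(1.017) ≈ 11.408, so the balance reaches zero during payment 12.

12 months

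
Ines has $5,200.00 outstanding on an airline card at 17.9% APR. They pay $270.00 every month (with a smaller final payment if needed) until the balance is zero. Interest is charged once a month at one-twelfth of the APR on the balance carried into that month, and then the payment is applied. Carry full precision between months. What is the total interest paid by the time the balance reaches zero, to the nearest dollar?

Monthly rate r = 17.9%/12 = 1.49167% = 0.0149167.
Payoff takes n = ⌈−ln(1 − rB₀/P)/ln(1+r)⌉ = ⌈22.873⌉ = 23 payments; the last is $235.98.
Total paid = 22·$270.00 + $235.98 = $6,175.98.
Total interest = total paid − principal = $6,175.98 − $5,200.00 = $975.98.

$976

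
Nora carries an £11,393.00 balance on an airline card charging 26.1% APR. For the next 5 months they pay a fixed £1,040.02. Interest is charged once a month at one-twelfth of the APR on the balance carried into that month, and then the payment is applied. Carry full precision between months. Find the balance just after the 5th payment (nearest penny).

£7,255.79

Monthly rate r = 26.1%/12 = 2.175% = 0.02175.
Each month: B ← B·(1+r) − £1,040.02.
Month 1: interest £247.80; balance after payment £10,600.78.
Month 2: interest £230.57; balance after payment £9,791.32.
Month 3: interest £212.96; balance after payment £8,964.27.
Month 4: interest £194.97; balance after payment £8,119.22.
Month 5: interest £176.59; balance after payment £7,255.79.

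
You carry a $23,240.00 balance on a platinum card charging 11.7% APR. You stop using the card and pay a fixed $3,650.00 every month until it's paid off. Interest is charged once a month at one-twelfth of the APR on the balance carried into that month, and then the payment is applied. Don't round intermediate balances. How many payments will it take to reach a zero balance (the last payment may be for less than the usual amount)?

7 months

Monthly rate r = 11.7%/12 = 0.975% = 0.00975.
Recurrence: B ← B·(1+r) − $3,650.00.
Month 1: interest $226.59; balance after payment $19,816.59.
Month 2: interest $193.21; balance after payment $16,359.80.
Closed form: n = −ln(1 − rB₀/P)/ln(1+r) = −ln(0.93792)/ln(1.00975) ≈ 6.605, so the balance reaches zero during payment 7.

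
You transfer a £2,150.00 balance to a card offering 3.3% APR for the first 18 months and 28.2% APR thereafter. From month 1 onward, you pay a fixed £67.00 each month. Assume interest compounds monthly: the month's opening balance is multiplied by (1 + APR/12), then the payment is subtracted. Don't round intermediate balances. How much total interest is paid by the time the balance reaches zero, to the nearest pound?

£340

Promo months 1–18 at r₀ = 3.3%/12 = 0.00275; months 19+ at r₁ = 28.2%/12 = 0.0235.
After month 18: iterate B ← B·(1+r₀) − £67.00 for 18 months → £1,024.34.
Then at r₁ with £67.00/mo: n₂ = −ln(1 − r₁·B/P)/ln(1+r₁) ≈ 19.17 → 20 more payments.
Total paid = 37·£67.00 + £11.17 = £2,490.17; interest = £2,490.17 − £2,150.00 = £340.17.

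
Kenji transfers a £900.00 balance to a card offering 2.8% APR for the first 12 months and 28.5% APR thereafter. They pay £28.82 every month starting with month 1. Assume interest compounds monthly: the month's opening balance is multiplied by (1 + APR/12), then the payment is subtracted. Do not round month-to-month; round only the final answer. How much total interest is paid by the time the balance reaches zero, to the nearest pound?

£235

Promo months 1–12 at r₀ = 2.8%/12 = 0.00233333; months 13+ at r₁ = 28.5%/12 = 0.02375.
After month 12: iterate B ← B·(1+r₀) − £28.82 for 12 months → £575.21.
Then at r₁ with £28.82/mo: n₂ = −ln(1 − r₁·B/P)/ln(1+r₁) ≈ 27.37 → 28 more payments.
Total paid = 39·£28.82 + £10.81 = £1,134.79; interest = £1,134.79 − £900.00 = £234.79.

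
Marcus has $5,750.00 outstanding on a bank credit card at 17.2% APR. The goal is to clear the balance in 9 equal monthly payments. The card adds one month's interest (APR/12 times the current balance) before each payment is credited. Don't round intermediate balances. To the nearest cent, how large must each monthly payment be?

Monthly rate r = 17.2%/12 = 1.43333% = 0.0143333.
Level-payment amortization: P = B₀·r / (1 − (1+r)^(−n)) = 5750.00·0.0143333 / (1 − 1.01433^(−9)).
Denominator 1 − (1+r)^(−9) = 0.120220737.
P = 82.4167 / 0.120220737 ≈ 685.54.

$685.54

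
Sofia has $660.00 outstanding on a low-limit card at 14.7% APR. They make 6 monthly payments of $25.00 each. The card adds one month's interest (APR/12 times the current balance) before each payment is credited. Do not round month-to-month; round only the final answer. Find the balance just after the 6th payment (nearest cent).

Monthly rate r = 14.7%/12 = 1.225% = 0.01225.
Each month: B ← B·(1+r) − $25.00.
Month 1: interest $8.08; balance after payment $643.09.
Month 2: interest $7.88; balance after payment $625.96.
Month 3: interest $7.67; balance after payment $608.63.
Month 4: interest $7.46; balance after payment $591.09.
Month 5: interest $7.24; balance after payment $573.33.
Month 6: interest $7.02; balance after payment $555.35.

$555.35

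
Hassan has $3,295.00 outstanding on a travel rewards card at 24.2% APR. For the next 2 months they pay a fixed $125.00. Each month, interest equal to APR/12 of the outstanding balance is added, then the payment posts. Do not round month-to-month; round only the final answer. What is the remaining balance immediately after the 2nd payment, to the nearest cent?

$3,176.72

Monthly rate r = 24.2%/12 = 2.01667% = 0.0201667.
Each month: B ← B·(1+r) − $125.00.
Month 1: interest $66.45; balance after payment $3,236.45.
Month 2: interest $65.27; balance after payment $3,176.72.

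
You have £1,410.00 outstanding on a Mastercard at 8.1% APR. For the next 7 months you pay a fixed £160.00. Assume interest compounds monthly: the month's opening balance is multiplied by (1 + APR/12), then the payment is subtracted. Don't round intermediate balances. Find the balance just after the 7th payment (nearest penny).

£335.05

Monthly rate r = 8.1%/12 = 0.675% = 0.00675.
Each month: B ← B·(1+r) − £160.00.
Month 1: interest £9.52; balance after payment £1,259.52.
Month 2: interest £8.50; balance after payment £1,108.02.
Month 3: interest £7.48; balance after payment £955.50.
Month 4: interest £6.45; balance after payment £801.95.
Month 5: interest £5.41; balance after payment £647.36.
Month 6: interest £4.37; balance after payment £491.73.
Month 7: interest £3.32; balance after payment £335.05.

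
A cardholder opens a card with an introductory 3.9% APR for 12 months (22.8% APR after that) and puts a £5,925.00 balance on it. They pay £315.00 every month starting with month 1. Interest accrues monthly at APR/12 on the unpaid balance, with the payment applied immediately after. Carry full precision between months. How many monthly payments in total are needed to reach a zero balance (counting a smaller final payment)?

20 months

Promo months 1–12 at r₀ = 3.9%/12 = 0.00325; months 13+ at r₁ = 22.8%/12 = 0.019.
After month 12: iterate B ← B·(1+r₀) − £315.00 for 12 months → £2,311.95.
Then at r₁ with £315.00/mo: n₂ = −ln(1 − r₁·B/P)/ln(1+r₁) ≈ 7.98 → 8 more payments.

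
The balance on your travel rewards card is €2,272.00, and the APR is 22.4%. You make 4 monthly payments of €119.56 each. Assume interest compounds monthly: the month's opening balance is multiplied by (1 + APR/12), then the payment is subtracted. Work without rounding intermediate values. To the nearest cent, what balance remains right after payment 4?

Monthly rate r = 22.4%/12 = 1.86667% = 0.0186667.
Each month: B ← B·(1+r) − €119.56.
Month 1: interest €42.41; balance after payment €2,194.85.
Month 2: interest €40.97; balance after payment €2,116.26.
Month 3: interest €39.50; balance after payment €2,036.20.
Month 4: interest €38.01; balance after payment €1,954.65.

€1,954.65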